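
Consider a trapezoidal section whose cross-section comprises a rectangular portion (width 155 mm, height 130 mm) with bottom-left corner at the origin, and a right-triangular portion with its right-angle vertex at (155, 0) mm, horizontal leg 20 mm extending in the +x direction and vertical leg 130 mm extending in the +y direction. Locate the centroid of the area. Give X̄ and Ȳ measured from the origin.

X̄ = 82.60 mm, Ȳ = 63.69 mm

rectangular portion: A = 155 × 130 = 20150.00, centroid at (77.50, 65.00).
triangular portion: A = ½·20·130 = 1300.00, centroid at (161.67, 43.33).
ΣA = 21450.00 mm², ΣAX̄ = 1771791.67 mm³, ΣAȲ = 1366083.33 mm³.
X̄ = 1771791.67/21450.00 = 82.60 mm; Ȳ = 1366083.33/21450.00 = 63.69 mm.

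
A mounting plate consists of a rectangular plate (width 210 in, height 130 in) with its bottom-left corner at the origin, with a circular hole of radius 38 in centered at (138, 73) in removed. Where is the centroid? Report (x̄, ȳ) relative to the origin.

plate: A = 210 × 130 = 27300.00, centroid at (105.00, 65.00).
hole: A = −π·38² = -4536.46, centroid at (138.00, 73.00).
ΣA = 22763.54 in², ΣAx̄ = 2240468.55 in³, ΣAȳ = 1443338.44 in³.
x̄ = 2240468.55/22763.54 = 98.42 in; ȳ = 1443338.44/22763.54 = 63.41 in.

x̄ = 98.42 in, ȳ = 63.41 in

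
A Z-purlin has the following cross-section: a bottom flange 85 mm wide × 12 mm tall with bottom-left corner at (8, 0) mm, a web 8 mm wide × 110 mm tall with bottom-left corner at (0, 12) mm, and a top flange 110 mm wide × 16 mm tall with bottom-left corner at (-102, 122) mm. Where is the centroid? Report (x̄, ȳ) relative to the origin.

Part | A | x̄ᵢ | ȳᵢ | A·x̄ᵢ | A·ȳᵢ
bottom flange | 1020.00 | 50.50 | 6.00 | 51510.00 | 6120.00
web | 880.00 | 4.00 | 67.00 | 3520.00 | 58960.00
top flange | 1760.00 | -47.00 | 130.00 | -82720.00 | 228800.00
Σ | 3660.00 |  |  | -27690.00 | 293880.00
x̄ = -27690.00 / 3660.00 = -7.57 mm
ȳ = 293880.00 / 3660.00 = 80.30 mm

x̄ = -7.57 mm, ȳ = 80.30 mm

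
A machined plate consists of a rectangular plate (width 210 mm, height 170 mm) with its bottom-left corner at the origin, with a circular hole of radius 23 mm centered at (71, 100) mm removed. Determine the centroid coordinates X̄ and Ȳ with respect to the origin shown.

X̄ = 106.66 mm, Ȳ = 84.27 mm

plate: A = 210 × 170 = 35700.00, centroid at (105.00, 85.00).
hole: A = −π·23² = -1661.90, centroid at (71.00, 100.00).
ΣA = 34038.10 mm²
ΣAX̄ = (35700.00)(105.00) + (-1661.90)(71.00) = 3630504.92 mm³
ΣAȲ = (35700.00)(85.00) + (-1661.90)(100.00) = 2868309.75 mm³
X̄ = 3630504.92 / 34038.10 = 106.66 mm
Ȳ = 2868309.75 / 34038.10 = 84.27 mm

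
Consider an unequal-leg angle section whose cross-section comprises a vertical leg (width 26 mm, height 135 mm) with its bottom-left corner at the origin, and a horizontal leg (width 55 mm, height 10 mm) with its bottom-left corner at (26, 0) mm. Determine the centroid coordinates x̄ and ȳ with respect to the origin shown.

Part | A | x̄ᵢ | ȳᵢ | A·x̄ᵢ | A·ȳᵢ
vertical leg | 3510.00 | 13.00 | 67.50 | 45630.00 | 236925.00
horizontal leg | 550.00 | 53.50 | 5.00 | 29425.00 | 2750.00
Σ | 4060.00 |  |  | 75055.00 | 239675.00
x̄ = 75055.00 / 4060.00 = 18.49 mm
ȳ = 239675.00 / 4060.00 = 59.03 mm

x̄ = 18.49 mm, ȳ = 59.03 mm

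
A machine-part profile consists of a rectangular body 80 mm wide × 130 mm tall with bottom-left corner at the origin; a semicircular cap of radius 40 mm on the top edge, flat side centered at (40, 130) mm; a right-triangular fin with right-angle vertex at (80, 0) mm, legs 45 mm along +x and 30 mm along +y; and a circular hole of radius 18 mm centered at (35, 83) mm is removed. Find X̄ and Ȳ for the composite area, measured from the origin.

rectangular body: A = 80 × 130 = 10400.00, centroid at (40.00, 65.00).
semicircular top: A = ½π·40² = 2513.27, centroid at (40.00, 146.98).
triangular fin: A = ½·45·30 = 675.00, centroid at (95.00, 10.00).
hole: A = −π·18² = -1017.88, centroid at (35.00, 83.00).
ΣA = 12570.40 mm²
ΣAX̄ = (10400.00)(40.00) + (2513.27)(40.00) + (675.00)(95.00) + (-1017.88)(35.00) = 545030.30 mm³
ΣAȲ = (10400.00)(65.00) + (2513.27)(146.98) + (675.00)(10.00) + (-1017.88)(83.00) = 967658.59 mm³
X̄ = 545030.30 / 12570.40 = 43.36 mm
Ȳ = 967658.59 / 12570.40 = 76.98 mm

X̄ = 43.36 mm, Ȳ = 76.98 mm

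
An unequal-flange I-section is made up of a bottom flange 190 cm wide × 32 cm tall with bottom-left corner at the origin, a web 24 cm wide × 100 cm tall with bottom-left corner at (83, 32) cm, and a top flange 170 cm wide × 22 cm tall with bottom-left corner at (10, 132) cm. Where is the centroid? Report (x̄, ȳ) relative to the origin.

x̄ = 95.00 cm, ȳ = 67.83 cm

bottom flange: A = 190 × 32 = 6080.00, centroid at (95.00, 16.00).
web: A = 24 × 100 = 2400.00, centroid at (95.00, 82.00).
top flange: A = 170 × 22 = 3740.00, centroid at (95.00, 143.00).
ΣA = 12220.00 cm²
ΣAx̄ = (6080.00)(95.00) + (2400.00)(95.00) + (3740.00)(95.00) = 1160900.00 cm³
ΣAȳ = (6080.00)(16.00) + (2400.00)(82.00) + (3740.00)(143.00) = 828900.00 cm³
x̄ = 1160900.00 / 12220.00 = 95.00 cm
ȳ = 828900.00 / 12220.00 = 67.83 cm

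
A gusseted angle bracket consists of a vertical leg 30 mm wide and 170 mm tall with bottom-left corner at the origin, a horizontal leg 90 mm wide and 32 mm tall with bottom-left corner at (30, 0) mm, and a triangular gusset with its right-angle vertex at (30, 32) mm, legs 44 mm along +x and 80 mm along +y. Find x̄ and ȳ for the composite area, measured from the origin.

x̄ = 38.10 mm, ȳ = 59.84 mm

Part | A | x̄ᵢ | ȳᵢ | A·x̄ᵢ | A·ȳᵢ
vertical leg | 5100.00 | 15.00 | 85.00 | 76500.00 | 433500.00
horizontal leg | 2880.00 | 75.00 | 16.00 | 216000.00 | 46080.00
gusset | 1760.00 | 44.67 | 58.67 | 78613.33 | 103253.33
Σ | 9740.00 |  |  | 371113.33 | 582833.33
x̄ = 371113.33 / 9740.00 = 38.10 mm
ȳ = 582833.33 / 9740.00 = 59.84 mm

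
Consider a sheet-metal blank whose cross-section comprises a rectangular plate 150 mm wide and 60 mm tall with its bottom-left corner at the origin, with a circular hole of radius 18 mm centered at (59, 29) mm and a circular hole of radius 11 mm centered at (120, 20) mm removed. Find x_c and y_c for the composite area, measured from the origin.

x_c = 74.89 mm, y_c = 30.63 mm

Part | A | x̄ᵢ | ȳᵢ | A·x̄ᵢ | A·ȳᵢ
plate | 9000.00 | 75.00 | 30.00 | 675000.00 | 270000.00
hole 1 | -1017.88 | 59.00 | 29.00 | -60054.69 | -29518.40
hole 2 | -380.13 | 120.00 | 20.00 | -45615.93 | -7602.65
Σ | 7601.99 |  |  | 569329.39 | 232878.94
x_c = 569329.39 / 7601.99 = 74.89 mm
y_c = 232878.94 / 7601.99 = 30.63 mm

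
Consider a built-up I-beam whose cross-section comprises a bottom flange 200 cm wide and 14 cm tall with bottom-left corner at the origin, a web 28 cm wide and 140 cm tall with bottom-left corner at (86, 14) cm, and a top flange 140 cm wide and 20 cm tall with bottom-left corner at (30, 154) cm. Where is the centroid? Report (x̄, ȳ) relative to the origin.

x̄ = 100.00 cm, ȳ = 84.88 cm

bottom flange: A = 200 × 14 = 2800.00, centroid at (100.00, 7.00).
web: A = 28 × 140 = 3920.00, centroid at (100.00, 84.00).
top flange: A = 140 × 20 = 2800.00, centroid at (100.00, 164.00).
ΣA = 9520.00 cm²
ΣAx̄ = (2800.00)(100.00) + (3920.00)(100.00) + (2800.00)(100.00) = 952000.00 cm³
ΣAȳ = (2800.00)(7.00) + (3920.00)(84.00) + (2800.00)(164.00) = 808080.00 cm³
x̄ = 952000.00 / 9520.00 = 100.00 cm
ȳ = 808080.00 / 9520.00 = 84.88 cm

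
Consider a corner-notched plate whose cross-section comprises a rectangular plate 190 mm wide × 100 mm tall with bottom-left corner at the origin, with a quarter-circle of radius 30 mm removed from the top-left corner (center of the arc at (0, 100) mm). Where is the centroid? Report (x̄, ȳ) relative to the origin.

x̄ = 98.18 mm, ȳ = 48.56 mm

plate: A = 190 × 100 = 19000.00, centroid at (95.00, 50.00).
removed quarter-circle: A = −¼π·30² = -706.86, centroid at (12.73, 87.27).
ΣA = 18293.14 mm², ΣAx̄ = 1796000.00 mm³, ΣAȳ = 888314.17 mm³.
x̄ = 1796000.00/18293.14 = 98.18 mm; ȳ = 888314.17/18293.14 = 48.56 mm.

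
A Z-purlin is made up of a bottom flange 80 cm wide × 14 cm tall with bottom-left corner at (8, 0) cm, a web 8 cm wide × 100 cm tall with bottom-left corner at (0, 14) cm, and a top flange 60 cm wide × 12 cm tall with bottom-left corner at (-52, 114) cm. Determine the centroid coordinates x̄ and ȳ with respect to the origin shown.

x̄ = 15.58 cm, ȳ = 55.09 cm

bottom flange: A = 80 × 14 = 1120.00, centroid at (48.00, 7.00).
web: A = 8 × 100 = 800.00, centroid at (4.00, 64.00).
top flange: A = 60 × 12 = 720.00, centroid at (-22.00, 120.00).
ΣA = 2640.00 cm²
ΣAx̄ = (1120.00)(48.00) + (800.00)(4.00) + (720.00)(-22.00) = 41120.00 cm³
ΣAȳ = (1120.00)(7.00) + (800.00)(64.00) + (720.00)(120.00) = 145440.00 cm³
x̄ = 41120.00 / 2640.00 = 15.58 cm
ȳ = 145440.00 / 2640.00 = 55.09 cm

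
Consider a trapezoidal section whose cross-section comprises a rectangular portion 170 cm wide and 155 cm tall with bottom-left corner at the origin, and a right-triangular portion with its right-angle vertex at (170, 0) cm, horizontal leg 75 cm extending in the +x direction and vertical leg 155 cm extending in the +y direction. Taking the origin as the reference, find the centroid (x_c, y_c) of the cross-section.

x_c = 104.88 cm, y_c = 72.83 cm

rectangular portion: A = 170 × 155 = 26350.00, centroid at (85.00, 77.50).
triangular portion: A = ½·75·155 = 5812.50, centroid at (195.00, 51.67).
ΣA = 32162.50 cm², ΣAx_c = 3373187.50 cm³, ΣAy_c = 2342437.50 cm³.
x_c = 3373187.50/32162.50 = 104.88 cm; y_c = 2342437.50/32162.50 = 72.83 cm.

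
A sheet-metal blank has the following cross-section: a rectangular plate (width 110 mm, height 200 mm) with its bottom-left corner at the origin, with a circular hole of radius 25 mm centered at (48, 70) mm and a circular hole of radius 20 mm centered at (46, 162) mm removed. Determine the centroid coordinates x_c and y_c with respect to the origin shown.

x_c = 56.33 mm, y_c = 98.99 mm

plate: A = 110 × 200 = 22000.00, centroid at (55.00, 100.00).
hole 1: A = −π·25² = -1963.50, centroid at (48.00, 70.00).
hole 2: A = −π·20² = -1256.64, centroid at (46.00, 162.00).
ΣA = 18779.87 mm²
ΣAx_c = (22000.00)(55.00) + (-1963.50)(48.00) + (-1256.64)(46.00) = 1057946.92 mm³
ΣAy_c = (22000.00)(100.00) + (-1963.50)(70.00) + (-1256.64)(162.00) = 1858980.12 mm³
x_c = 1057946.92 / 18779.87 = 56.33 mm
y_c = 1858980.12 / 18779.87 = 98.99 mm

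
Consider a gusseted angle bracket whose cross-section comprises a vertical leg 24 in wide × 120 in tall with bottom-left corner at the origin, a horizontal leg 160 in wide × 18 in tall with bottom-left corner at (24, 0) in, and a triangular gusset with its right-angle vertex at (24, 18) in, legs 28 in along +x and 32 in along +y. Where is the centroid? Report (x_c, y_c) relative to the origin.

vertical leg: A = 24 × 120 = 2880.00, centroid at (12.00, 60.00).
horizontal leg: A = 160 × 18 = 2880.00, centroid at (104.00, 9.00).
gusset: A = ½·28·32 = 448.00, centroid at (33.33, 28.67).
ΣA = 6208.00 in²
ΣAx_c = (2880.00)(12.00) + (2880.00)(104.00) + (448.00)(33.33) = 349013.33 in³
ΣAy_c = (2880.00)(60.00) + (2880.00)(9.00) + (448.00)(28.67) = 211562.67 in³
x_c = 349013.33 / 6208.00 = 56.22 in
y_c = 211562.67 / 6208.00 = 34.08 in

x_c = 56.22 in, y_c = 34.08 in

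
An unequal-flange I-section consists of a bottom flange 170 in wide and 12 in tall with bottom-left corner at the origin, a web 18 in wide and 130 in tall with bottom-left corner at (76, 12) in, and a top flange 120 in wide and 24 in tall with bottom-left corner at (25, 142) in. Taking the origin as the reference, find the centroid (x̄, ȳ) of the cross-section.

bottom flange: A = 170 × 12 = 2040.00, centroid at (85.00, 6.00).
web: A = 18 × 130 = 2340.00, centroid at (85.00, 77.00).
top flange: A = 120 × 24 = 2880.00, centroid at (85.00, 154.00).
ΣA = 7260.00 in²
ΣAx̄ = (2040.00)(85.00) + (2340.00)(85.00) + (2880.00)(85.00) = 617100.00 in³
ΣAȳ = (2040.00)(6.00) + (2340.00)(77.00) + (2880.00)(154.00) = 635940.00 in³
x̄ = 617100.00 / 7260.00 = 85.00 in
ȳ = 635940.00 / 7260.00 = 87.60 in

x̄ = 85.00 in, ȳ = 87.60 in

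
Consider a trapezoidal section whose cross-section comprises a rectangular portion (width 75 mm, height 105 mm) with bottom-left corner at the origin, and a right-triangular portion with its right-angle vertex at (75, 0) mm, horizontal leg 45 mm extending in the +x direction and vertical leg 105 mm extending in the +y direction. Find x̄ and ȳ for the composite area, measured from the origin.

rectangular portion: A = 75 × 105 = 7875.00, centroid at (37.50, 52.50).
triangular portion: A = ½·45·105 = 2362.50, centroid at (90.00, 35.00).
ΣA = 10237.50 mm², ΣAx̄ = 507937.50 mm³, ΣAȳ = 496125.00 mm³.
x̄ = 507937.50/10237.50 = 49.62 mm; ȳ = 496125.00/10237.50 = 48.46 mm.

x̄ = 49.62 mm, ȳ = 48.46 mm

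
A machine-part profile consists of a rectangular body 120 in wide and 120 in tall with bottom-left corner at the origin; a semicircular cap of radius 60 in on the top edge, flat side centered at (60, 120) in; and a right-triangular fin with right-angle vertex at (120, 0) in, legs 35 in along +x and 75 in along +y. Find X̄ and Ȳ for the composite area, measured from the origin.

X̄ = 64.40 in, Ȳ = 80.47 in

rectangular body: A = 120 × 120 = 14400.00, centroid at (60.00, 60.00).
semicircular top: A = ½π·60² = 5654.87, centroid at (60.00, 145.46).
triangular fin: A = ½·35·75 = 1312.50, centroid at (131.67, 25.00).
ΣA = 21367.37 in², ΣAX̄ = 1376104.51 in³, ΣAȲ = 1719396.51 in³.
X̄ = 1376104.51/21367.37 = 64.40 in; Ȳ = 1719396.51/21367.37 = 80.47 in.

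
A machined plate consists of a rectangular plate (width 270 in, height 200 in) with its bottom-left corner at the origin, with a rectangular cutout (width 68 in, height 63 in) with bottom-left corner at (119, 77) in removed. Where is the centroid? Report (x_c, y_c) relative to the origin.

x_c = 133.45 in, y_c = 99.27 in

plate: A = 270 × 200 = 54000.00, centroid at (135.00, 100.00).
hole: A = −(68 × 63) = -4284.00, centroid at (153.00, 108.50).
ΣA = 49716.00 in², ΣAx_c = 6634548.00 in³, ΣAy_c = 4935186.00 in³.
x_c = 6634548.00/49716.00 = 133.45 in; y_c = 4935186.00/49716.00 = 99.27 in.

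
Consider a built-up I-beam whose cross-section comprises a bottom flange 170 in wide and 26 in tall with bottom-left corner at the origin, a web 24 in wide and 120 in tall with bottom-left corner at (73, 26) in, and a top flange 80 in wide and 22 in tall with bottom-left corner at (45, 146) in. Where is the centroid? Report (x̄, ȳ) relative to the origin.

bottom flange: A = 170 × 26 = 4420.00, centroid at (85.00, 13.00).
web: A = 24 × 120 = 2880.00, centroid at (85.00, 86.00).
top flange: A = 80 × 22 = 1760.00, centroid at (85.00, 157.00).
ΣA = 9060.00 in², ΣAx̄ = 770100.00 in³, ΣAȳ = 581460.00 in³.
x̄ = 770100.00/9060.00 = 85.00 in; ȳ = 581460.00/9060.00 = 64.18 in.

x̄ = 85.00 in, ȳ = 64.18 in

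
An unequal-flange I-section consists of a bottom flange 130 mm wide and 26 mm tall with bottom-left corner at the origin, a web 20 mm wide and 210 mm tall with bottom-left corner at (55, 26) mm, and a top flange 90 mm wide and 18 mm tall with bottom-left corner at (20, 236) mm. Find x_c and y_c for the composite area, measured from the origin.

Part | A | x̄ᵢ | ȳᵢ | A·x̄ᵢ | A·ȳᵢ
bottom flange | 3380.00 | 65.00 | 13.00 | 219700.00 | 43940.00
web | 4200.00 | 65.00 | 131.00 | 273000.00 | 550200.00
top flange | 1620.00 | 65.00 | 245.00 | 105300.00 | 396900.00
Σ | 9200.00 |  |  | 598000.00 | 991040.00
x_c = 598000.00 / 9200.00 = 65.00 mm
y_c = 991040.00 / 9200.00 = 107.72 mm

x_c = 65.00 mm, y_c = 107.72 mm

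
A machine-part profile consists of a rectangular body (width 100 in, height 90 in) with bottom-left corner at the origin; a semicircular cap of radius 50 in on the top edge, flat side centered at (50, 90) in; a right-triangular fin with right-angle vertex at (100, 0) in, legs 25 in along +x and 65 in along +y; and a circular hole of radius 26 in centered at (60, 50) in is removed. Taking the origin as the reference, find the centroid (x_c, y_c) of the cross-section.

x_c = 52.25 in, y_c = 64.84 in

rectangular body: A = 100 × 90 = 9000.00, centroid at (50.00, 45.00).
semicircular top: A = ½π·50² = 3926.99, centroid at (50.00, 111.22).
triangular fin: A = ½·25·65 = 812.50, centroid at (108.33, 21.67).
hole: A = −π·26² = -2123.72, centroid at (60.00, 50.00).
ΣA = 11615.77 in², ΣAx_c = 606947.38 in³, ΣAy_c = 753180.84 in³.
x_c = 606947.38/11615.77 = 52.25 in; y_c = 753180.84/11615.77 = 64.84 in.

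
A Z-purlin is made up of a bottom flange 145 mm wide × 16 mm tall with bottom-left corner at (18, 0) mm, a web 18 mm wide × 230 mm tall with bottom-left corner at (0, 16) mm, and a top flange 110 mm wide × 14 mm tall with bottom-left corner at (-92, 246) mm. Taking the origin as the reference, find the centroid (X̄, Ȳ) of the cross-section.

X̄ = 23.78 mm, Ȳ = 118.81 mm

bottom flange: A = 145 × 16 = 2320.00, centroid at (90.50, 8.00).
web: A = 18 × 230 = 4140.00, centroid at (9.00, 131.00).
top flange: A = 110 × 14 = 1540.00, centroid at (-37.00, 253.00).
ΣA = 8000.00 mm², ΣAX̄ = 190240.00 mm³, ΣAȲ = 950520.00 mm³.
X̄ = 190240.00/8000.00 = 23.78 mm; Ȳ = 950520.00/8000.00 = 118.81 mm.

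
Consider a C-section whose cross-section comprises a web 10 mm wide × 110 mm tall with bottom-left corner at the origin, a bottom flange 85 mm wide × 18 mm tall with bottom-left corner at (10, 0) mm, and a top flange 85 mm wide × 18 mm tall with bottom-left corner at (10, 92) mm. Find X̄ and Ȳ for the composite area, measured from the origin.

X̄ = 39.94 mm, Ȳ = 55.00 mm

Part | A | x̄ᵢ | ȳᵢ | A·x̄ᵢ | A·ȳᵢ
web | 1100.00 | 5.00 | 55.00 | 5500.00 | 60500.00
bottom flange | 1530.00 | 52.50 | 9.00 | 80325.00 | 13770.00
top flange | 1530.00 | 52.50 | 101.00 | 80325.00 | 154530.00
Σ | 4160.00 |  |  | 166150.00 | 228800.00
X̄ = 166150.00 / 4160.00 = 39.94 mm
Ȳ = 228800.00 / 4160.00 = 55.00 mm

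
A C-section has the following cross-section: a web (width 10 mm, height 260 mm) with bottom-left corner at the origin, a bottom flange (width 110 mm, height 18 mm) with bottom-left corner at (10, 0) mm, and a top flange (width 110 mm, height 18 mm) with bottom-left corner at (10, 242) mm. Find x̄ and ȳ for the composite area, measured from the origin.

Part | A | x̄ᵢ | ȳᵢ | A·x̄ᵢ | A·ȳᵢ
web | 2600.00 | 5.00 | 130.00 | 13000.00 | 338000.00
bottom flange | 1980.00 | 65.00 | 9.00 | 128700.00 | 17820.00
top flange | 1980.00 | 65.00 | 251.00 | 128700.00 | 496980.00
Σ | 6560.00 |  |  | 270400.00 | 852800.00
x̄ = 270400.00 / 6560.00 = 41.22 mm
ȳ = 852800.00 / 6560.00 = 130.00 mm

x̄ = 41.22 mm, ȳ = 130.00 mm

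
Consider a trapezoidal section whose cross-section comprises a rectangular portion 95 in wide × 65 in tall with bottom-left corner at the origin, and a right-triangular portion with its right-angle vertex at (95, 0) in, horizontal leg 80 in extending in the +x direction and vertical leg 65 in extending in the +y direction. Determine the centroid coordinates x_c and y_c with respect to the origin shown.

x_c = 69.48 in, y_c = 29.29 in

rectangular portion: A = 95 × 65 = 6175.00, centroid at (47.50, 32.50).
triangular portion: A = ½·80·65 = 2600.00, centroid at (121.67, 21.67).
ΣA = 8775.00 in², ΣAx_c = 609645.83 in³, ΣAy_c = 257020.83 in³.
x_c = 609645.83/8775.00 = 69.48 in; y_c = 257020.83/8775.00 = 29.29 in.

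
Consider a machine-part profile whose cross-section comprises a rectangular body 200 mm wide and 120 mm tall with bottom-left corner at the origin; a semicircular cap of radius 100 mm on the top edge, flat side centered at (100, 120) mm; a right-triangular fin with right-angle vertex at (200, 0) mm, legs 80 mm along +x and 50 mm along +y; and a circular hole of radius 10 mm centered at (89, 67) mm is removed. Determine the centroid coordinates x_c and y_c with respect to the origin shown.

rectangular body: A = 200 × 120 = 24000.00, centroid at (100.00, 60.00).
semicircular top: A = ½π·100² = 15707.96, centroid at (100.00, 162.44).
triangular fin: A = ½·80·50 = 2000.00, centroid at (226.67, 16.67).
hole: A = −π·10² = -314.16, centroid at (89.00, 67.00).
ΣA = 41393.80 mm²
ΣAx_c = (24000.00)(100.00) + (15707.96)(100.00) + (2000.00)(226.67) + (-314.16)(89.00) = 4396169.49 mm³
ΣAy_c = (24000.00)(60.00) + (15707.96)(162.44) + (2000.00)(16.67) + (-314.16)(67.00) = 4003906.92 mm³
x_c = 4396169.49 / 41393.80 = 106.20 mm
y_c = 4003906.92 / 41393.80 = 96.73 mm

x_c = 106.20 mm, y_c = 96.73 mm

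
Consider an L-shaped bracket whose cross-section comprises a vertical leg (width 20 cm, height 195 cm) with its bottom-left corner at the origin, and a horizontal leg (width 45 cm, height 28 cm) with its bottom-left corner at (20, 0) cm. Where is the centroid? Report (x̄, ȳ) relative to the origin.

x̄ = 17.94 cm, ȳ = 77.11 cm

vertical leg: A = 20 × 195 = 3900.00, centroid at (10.00, 97.50).
horizontal leg: A = 45 × 28 = 1260.00, centroid at (42.50, 14.00).
ΣA = 5160.00 cm², ΣAx̄ = 92550.00 cm³, ΣAȳ = 397890.00 cm³.
x̄ = 92550.00/5160.00 = 17.94 cm; ȳ = 397890.00/5160.00 = 77.11 cm.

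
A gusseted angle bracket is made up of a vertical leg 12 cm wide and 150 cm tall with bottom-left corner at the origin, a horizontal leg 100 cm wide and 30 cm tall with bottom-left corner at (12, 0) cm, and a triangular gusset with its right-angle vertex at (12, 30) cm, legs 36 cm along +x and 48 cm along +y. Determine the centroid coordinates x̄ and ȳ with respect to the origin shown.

x̄ = 38.41 cm, ȳ = 38.80 cm

Part | A | x̄ᵢ | ȳᵢ | A·x̄ᵢ | A·ȳᵢ
vertical leg | 1800.00 | 6.00 | 75.00 | 10800.00 | 135000.00
horizontal leg | 3000.00 | 62.00 | 15.00 | 186000.00 | 45000.00
gusset | 864.00 | 24.00 | 46.00 | 20736.00 | 39744.00
Σ | 5664.00 |  |  | 217536.00 | 219744.00
x̄ = 217536.00 / 5664.00 = 38.41 cm
ȳ = 219744.00 / 5664.00 = 38.80 cm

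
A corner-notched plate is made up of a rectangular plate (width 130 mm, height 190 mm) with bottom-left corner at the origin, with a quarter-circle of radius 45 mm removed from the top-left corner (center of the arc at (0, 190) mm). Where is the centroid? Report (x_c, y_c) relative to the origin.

plate: A = 130 × 190 = 24700.00, centroid at (65.00, 95.00).
removed quarter-circle: A = −¼π·45² = -1590.43, centroid at (19.10, 170.90).
ΣA = 23109.57 mm², ΣAx_c = 1575125.00 mm³, ΣAy_c = 2074693.06 mm³.
x_c = 1575125.00/23109.57 = 68.16 mm; y_c = 2074693.06/23109.57 = 89.78 mm.

x_c = 68.16 mm, y_c = 89.78 mm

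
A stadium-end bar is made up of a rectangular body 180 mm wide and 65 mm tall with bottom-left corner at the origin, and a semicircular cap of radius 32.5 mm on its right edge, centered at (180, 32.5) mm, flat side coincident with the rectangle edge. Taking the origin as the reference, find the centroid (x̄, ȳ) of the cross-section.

rectangular body: A = 180 × 65 = 11700.00, centroid at (90.00, 32.50).
semicircular end: A = ½π·32.5² = 1659.15, centroid at (193.79, 32.50).
ΣA = 13359.15 mm²
ΣAx̄ = (11700.00)(90.00) + (1659.15)(193.79) = 1374533.07 mm³
ΣAȳ = (11700.00)(32.50) + (1659.15)(32.50) = 434172.49 mm³
x̄ = 1374533.07 / 13359.15 = 102.89 mm
ȳ = 434172.49 / 13359.15 = 32.50 mm

x̄ = 102.89 mm, ȳ = 32.50 mm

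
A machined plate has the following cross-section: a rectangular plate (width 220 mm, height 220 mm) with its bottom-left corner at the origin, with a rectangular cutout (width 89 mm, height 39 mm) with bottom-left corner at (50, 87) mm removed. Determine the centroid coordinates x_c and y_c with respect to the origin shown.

plate: A = 220 × 220 = 48400.00, centroid at (110.00, 110.00).
hole: A = −(89 × 39) = -3471.00, centroid at (94.50, 106.50).
ΣA = 44929.00 mm²
ΣAx_c = (48400.00)(110.00) + (-3471.00)(94.50) = 4995990.50 mm³
ΣAy_c = (48400.00)(110.00) + (-3471.00)(106.50) = 4954338.50 mm³
x_c = 4995990.50 / 44929.00 = 111.20 mm
y_c = 4954338.50 / 44929.00 = 110.27 mm

x_c = 111.20 mm, y_c = 110.27 mm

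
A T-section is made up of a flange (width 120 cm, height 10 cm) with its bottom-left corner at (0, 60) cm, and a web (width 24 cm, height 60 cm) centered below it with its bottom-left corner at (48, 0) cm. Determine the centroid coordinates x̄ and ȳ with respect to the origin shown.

x̄ = 60.00 cm, ȳ = 45.91 cm

web: A = 24 × 60 = 1440.00, centroid at (60.00, 30.00).
flange: A = 120 × 10 = 1200.00, centroid at (60.00, 65.00).
ΣA = 2640.00 cm², ΣAx̄ = 158400.00 cm³, ΣAȳ = 121200.00 cm³.
x̄ = 158400.00/2640.00 = 60.00 cm; ȳ = 121200.00/2640.00 = 45.91 cm.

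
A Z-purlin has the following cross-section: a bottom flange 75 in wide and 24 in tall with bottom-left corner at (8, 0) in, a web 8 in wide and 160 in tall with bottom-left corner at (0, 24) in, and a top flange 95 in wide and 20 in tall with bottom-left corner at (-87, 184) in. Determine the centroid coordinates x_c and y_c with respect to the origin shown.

bottom flange: A = 75 × 24 = 1800.00, centroid at (45.50, 12.00).
web: A = 8 × 160 = 1280.00, centroid at (4.00, 104.00).
top flange: A = 95 × 20 = 1900.00, centroid at (-39.50, 194.00).
ΣA = 4980.00 in²
ΣAx_c = (1800.00)(45.50) + (1280.00)(4.00) + (1900.00)(-39.50) = 11970.00 in³
ΣAy_c = (1800.00)(12.00) + (1280.00)(104.00) + (1900.00)(194.00) = 523320.00 in³
x_c = 11970.00 / 4980.00 = 2.40 in
y_c = 523320.00 / 4980.00 = 105.08 in

x_c = 2.40 in, y_c = 105.08 in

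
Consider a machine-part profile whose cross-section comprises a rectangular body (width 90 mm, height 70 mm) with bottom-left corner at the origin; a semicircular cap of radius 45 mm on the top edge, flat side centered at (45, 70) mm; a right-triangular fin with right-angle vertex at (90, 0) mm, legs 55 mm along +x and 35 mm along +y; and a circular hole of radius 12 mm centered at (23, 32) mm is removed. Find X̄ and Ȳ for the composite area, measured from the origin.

X̄ = 52.10 mm, Ȳ = 50.11 mm

rectangular body: A = 90 × 70 = 6300.00, centroid at (45.00, 35.00).
semicircular top: A = ½π·45² = 3180.86, centroid at (45.00, 89.10).
triangular fin: A = ½·55·35 = 962.50, centroid at (108.33, 11.67).
hole: A = −π·12² = -452.39, centroid at (23.00, 32.00).
ΣA = 9990.97 mm²
ΣAX̄ = (6300.00)(45.00) + (3180.86)(45.00) + (962.50)(108.33) + (-452.39)(23.00) = 520504.69 mm³
ΣAȲ = (6300.00)(35.00) + (3180.86)(89.10) + (962.50)(11.67) + (-452.39)(32.00) = 500663.09 mm³
X̄ = 520504.69 / 9990.97 = 52.10 mm
Ȳ = 500663.09 / 9990.97 = 50.11 mm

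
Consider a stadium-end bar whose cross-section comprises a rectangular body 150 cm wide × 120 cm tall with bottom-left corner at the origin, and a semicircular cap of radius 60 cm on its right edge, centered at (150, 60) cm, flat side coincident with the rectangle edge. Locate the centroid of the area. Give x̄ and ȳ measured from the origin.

x̄ = 99.02 cm, ȳ = 60.00 cm

rectangular body: A = 150 × 120 = 18000.00, centroid at (75.00, 60.00).
semicircular end: A = ½π·60² = 5654.87, centroid at (175.46, 60.00).
ΣA = 23654.87 cm²
ΣAx̄ = (18000.00)(75.00) + (5654.87)(175.46) = 2342230.02 cm³
ΣAȳ = (18000.00)(60.00) + (5654.87)(60.00) = 1419292.01 cm³
x̄ = 2342230.02 / 23654.87 = 99.02 cm
ȳ = 1419292.01 / 23654.87 = 60.00 cm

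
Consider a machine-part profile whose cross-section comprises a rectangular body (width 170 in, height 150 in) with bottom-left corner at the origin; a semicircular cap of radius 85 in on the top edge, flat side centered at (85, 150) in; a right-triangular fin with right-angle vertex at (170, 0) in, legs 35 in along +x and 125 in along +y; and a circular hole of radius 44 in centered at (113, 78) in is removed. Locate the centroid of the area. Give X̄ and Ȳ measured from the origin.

rectangular body: A = 170 × 150 = 25500.00, centroid at (85.00, 75.00).
semicircular top: A = ½π·85² = 11349.00, centroid at (85.00, 186.08).
triangular fin: A = ½·35·125 = 2187.50, centroid at (181.67, 41.67).
hole: A = −π·44² = -6082.12, centroid at (113.00, 78.00).
ΣA = 32954.38 in²
ΣAX̄ = (25500.00)(85.00) + (11349.00)(85.00) + (2187.50)(181.67) + (-6082.12)(113.00) = 2842281.19 in³
ΣAȲ = (25500.00)(75.00) + (11349.00)(186.08) + (2187.50)(41.67) + (-6082.12)(78.00) = 3641007.40 in³
X̄ = 2842281.19 / 32954.38 = 86.25 in
Ȳ = 3641007.40 / 32954.38 = 110.49 in

X̄ = 86.25 in, Ȳ = 110.49 in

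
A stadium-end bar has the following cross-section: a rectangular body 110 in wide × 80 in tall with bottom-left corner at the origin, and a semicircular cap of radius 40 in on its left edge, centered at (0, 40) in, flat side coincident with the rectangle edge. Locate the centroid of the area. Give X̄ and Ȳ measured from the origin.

X̄ = 39.01 in, Ȳ = 40.00 in

rectangular body: A = 110 × 80 = 8800.00, centroid at (55.00, 40.00).
semicircular end: A = ½π·40² = 2513.27, centroid at (-16.98, 40.00).
ΣA = 11313.27 in²
ΣAX̄ = (8800.00)(55.00) + (2513.27)(-16.98) = 441333.33 in³
ΣAȲ = (8800.00)(40.00) + (2513.27)(40.00) = 452530.96 in³
X̄ = 441333.33 / 11313.27 = 39.01 in
Ȳ = 452530.96 / 11313.27 = 40.00 in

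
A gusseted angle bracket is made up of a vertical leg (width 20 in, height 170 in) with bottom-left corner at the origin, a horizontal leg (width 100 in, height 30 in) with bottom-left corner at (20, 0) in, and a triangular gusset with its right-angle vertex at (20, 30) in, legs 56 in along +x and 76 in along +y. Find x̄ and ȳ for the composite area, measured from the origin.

vertical leg: A = 20 × 170 = 3400.00, centroid at (10.00, 85.00).
horizontal leg: A = 100 × 30 = 3000.00, centroid at (70.00, 15.00).
gusset: A = ½·56·76 = 2128.00, centroid at (38.67, 55.33).
ΣA = 8528.00 in², ΣAx̄ = 326282.67 in³, ΣAȳ = 451749.33 in³.
x̄ = 326282.67/8528.00 = 38.26 in; ȳ = 451749.33/8528.00 = 52.97 in.

x̄ = 38.26 in, ȳ = 52.97 in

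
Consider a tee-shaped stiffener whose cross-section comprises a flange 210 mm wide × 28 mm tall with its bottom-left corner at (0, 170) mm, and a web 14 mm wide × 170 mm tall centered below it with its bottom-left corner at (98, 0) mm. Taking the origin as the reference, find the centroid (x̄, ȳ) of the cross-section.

x̄ = 105.00 mm, ȳ = 155.47 mm

web: A = 14 × 170 = 2380.00, centroid at (105.00, 85.00).
flange: A = 210 × 28 = 5880.00, centroid at (105.00, 184.00).
ΣA = 8260.00 mm², ΣAx̄ = 867300.00 mm³, ΣAȳ = 1284220.00 mm³.
x̄ = 867300.00/8260.00 = 105.00 mm; ȳ = 1284220.00/8260.00 = 155.47 mm.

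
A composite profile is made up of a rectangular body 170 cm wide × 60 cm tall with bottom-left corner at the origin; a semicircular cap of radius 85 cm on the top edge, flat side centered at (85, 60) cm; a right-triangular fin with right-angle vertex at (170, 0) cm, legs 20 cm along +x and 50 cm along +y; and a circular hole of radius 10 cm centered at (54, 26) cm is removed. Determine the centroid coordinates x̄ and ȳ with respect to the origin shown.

Part | A | x̄ᵢ | ȳᵢ | A·x̄ᵢ | A·ȳᵢ
rectangular body | 10200.00 | 85.00 | 30.00 | 867000.00 | 306000.00
semicircular top | 11349.00 | 85.00 | 96.08 | 964665.29 | 1090356.87
triangular fin | 500.00 | 176.67 | 16.67 | 88333.33 | 8333.33
hole | -314.16 | 54.00 | 26.00 | -16964.60 | -8168.14
Σ | 21734.84 |  |  | 1903034.03 | 1396522.07
x̄ = 1903034.03 / 21734.84 = 87.56 cm
ȳ = 1396522.07 / 21734.84 = 64.25 cm

x̄ = 87.56 cm, ȳ = 64.25 cm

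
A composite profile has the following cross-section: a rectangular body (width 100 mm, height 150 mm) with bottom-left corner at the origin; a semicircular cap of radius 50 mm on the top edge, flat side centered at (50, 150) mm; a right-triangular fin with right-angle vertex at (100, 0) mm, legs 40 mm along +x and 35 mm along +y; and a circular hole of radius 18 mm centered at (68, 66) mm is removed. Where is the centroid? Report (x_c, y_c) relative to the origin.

x_c = 51.40 mm, y_c = 93.41 mm

rectangular body: A = 100 × 150 = 15000.00, centroid at (50.00, 75.00).
semicircular top: A = ½π·50² = 3926.99, centroid at (50.00, 171.22).
triangular fin: A = ½·40·35 = 700.00, centroid at (113.33, 11.67).
hole: A = −π·18² = -1017.88, centroid at (68.00, 66.00).
ΣA = 18609.11 mm², ΣAx_c = 956467.30 mm³, ΣAy_c = 1738368.81 mm³.
x_c = 956467.30/18609.11 = 51.40 mm; y_c = 1738368.81/18609.11 = 93.41 mm.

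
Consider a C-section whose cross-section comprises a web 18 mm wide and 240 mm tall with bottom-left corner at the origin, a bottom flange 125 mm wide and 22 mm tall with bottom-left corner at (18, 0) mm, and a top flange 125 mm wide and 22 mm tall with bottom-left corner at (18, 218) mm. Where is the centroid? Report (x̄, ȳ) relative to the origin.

Part | A | x̄ᵢ | ȳᵢ | A·x̄ᵢ | A·ȳᵢ
web | 4320.00 | 9.00 | 120.00 | 38880.00 | 518400.00
bottom flange | 2750.00 | 80.50 | 11.00 | 221375.00 | 30250.00
top flange | 2750.00 | 80.50 | 229.00 | 221375.00 | 629750.00
Σ | 9820.00 |  |  | 481630.00 | 1178400.00
x̄ = 481630.00 / 9820.00 = 49.05 mm
ȳ = 1178400.00 / 9820.00 = 120.00 mm

x̄ = 49.05 mm, ȳ = 120.00 mm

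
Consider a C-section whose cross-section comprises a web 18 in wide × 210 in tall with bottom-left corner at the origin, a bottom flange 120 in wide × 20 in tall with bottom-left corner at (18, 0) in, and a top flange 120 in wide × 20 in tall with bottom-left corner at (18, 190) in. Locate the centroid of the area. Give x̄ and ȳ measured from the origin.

Part | A | x̄ᵢ | ȳᵢ | A·x̄ᵢ | A·ȳᵢ
web | 3780.00 | 9.00 | 105.00 | 34020.00 | 396900.00
bottom flange | 2400.00 | 78.00 | 10.00 | 187200.00 | 24000.00
top flange | 2400.00 | 78.00 | 200.00 | 187200.00 | 480000.00
Σ | 8580.00 |  |  | 408420.00 | 900900.00
x̄ = 408420.00 / 8580.00 = 47.60 in
ȳ = 900900.00 / 8580.00 = 105.00 in

x̄ = 47.60 in, ȳ = 105.00 in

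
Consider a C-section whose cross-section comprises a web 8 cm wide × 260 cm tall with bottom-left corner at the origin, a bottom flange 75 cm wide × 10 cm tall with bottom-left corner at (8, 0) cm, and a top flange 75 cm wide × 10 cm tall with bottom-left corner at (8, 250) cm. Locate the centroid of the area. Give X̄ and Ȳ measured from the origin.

X̄ = 21.39 cm, Ȳ = 130.00 cm

web: A = 8 × 260 = 2080.00, centroid at (4.00, 130.00).
bottom flange: A = 75 × 10 = 750.00, centroid at (45.50, 5.00).
top flange: A = 75 × 10 = 750.00, centroid at (45.50, 255.00).
ΣA = 3580.00 cm²
ΣAX̄ = (2080.00)(4.00) + (750.00)(45.50) + (750.00)(45.50) = 76570.00 cm³
ΣAȲ = (2080.00)(130.00) + (750.00)(5.00) + (750.00)(255.00) = 465400.00 cm³
X̄ = 76570.00 / 3580.00 = 21.39 cm
Ȳ = 465400.00 / 3580.00 = 130.00 cm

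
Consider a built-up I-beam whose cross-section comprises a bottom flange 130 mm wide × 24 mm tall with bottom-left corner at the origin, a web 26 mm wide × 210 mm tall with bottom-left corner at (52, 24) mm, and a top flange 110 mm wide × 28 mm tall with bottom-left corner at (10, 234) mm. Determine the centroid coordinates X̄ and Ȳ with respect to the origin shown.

bottom flange: A = 130 × 24 = 3120.00, centroid at (65.00, 12.00).
web: A = 26 × 210 = 5460.00, centroid at (65.00, 129.00).
top flange: A = 110 × 28 = 3080.00, centroid at (65.00, 248.00).
ΣA = 11660.00 mm², ΣAX̄ = 757900.00 mm³, ΣAȲ = 1505620.00 mm³.
X̄ = 757900.00/11660.00 = 65.00 mm; Ȳ = 1505620.00/11660.00 = 129.13 mm.

X̄ = 65.00 mm, Ȳ = 129.13 mm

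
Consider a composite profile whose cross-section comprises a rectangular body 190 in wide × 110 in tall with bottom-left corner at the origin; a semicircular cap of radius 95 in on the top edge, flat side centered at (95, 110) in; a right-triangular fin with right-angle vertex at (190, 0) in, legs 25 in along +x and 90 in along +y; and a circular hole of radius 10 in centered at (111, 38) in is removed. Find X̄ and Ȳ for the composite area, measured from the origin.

X̄ = 98.10 in, Ȳ = 92.02 in

rectangular body: A = 190 × 110 = 20900.00, centroid at (95.00, 55.00).
semicircular top: A = ½π·95² = 14176.44, centroid at (95.00, 150.32).
triangular fin: A = ½·25·90 = 1125.00, centroid at (198.33, 30.00).
hole: A = −π·10² = -314.16, centroid at (111.00, 38.00).
ΣA = 35887.28 in², ΣAX̄ = 3520514.82 in³, ΣAȲ = 3302303.33 in³.
X̄ = 3520514.82/35887.28 = 98.10 in; Ȳ = 3302303.33/35887.28 = 92.02 in.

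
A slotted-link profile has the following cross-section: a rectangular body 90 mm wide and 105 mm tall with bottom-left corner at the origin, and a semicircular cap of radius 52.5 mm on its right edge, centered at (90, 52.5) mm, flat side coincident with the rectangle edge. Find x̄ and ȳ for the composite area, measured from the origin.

rectangular body: A = 90 × 105 = 9450.00, centroid at (45.00, 52.50).
semicircular end: A = ½π·52.5² = 4329.51, centroid at (112.28, 52.50).
ΣA = 13779.51 mm², ΣAx̄ = 911374.41 mm³, ΣAȳ = 723424.14 mm³.
x̄ = 911374.41/13779.51 = 66.14 mm; ȳ = 723424.14/13779.51 = 52.50 mm.

x̄ = 66.14 mm, ȳ = 52.50 mm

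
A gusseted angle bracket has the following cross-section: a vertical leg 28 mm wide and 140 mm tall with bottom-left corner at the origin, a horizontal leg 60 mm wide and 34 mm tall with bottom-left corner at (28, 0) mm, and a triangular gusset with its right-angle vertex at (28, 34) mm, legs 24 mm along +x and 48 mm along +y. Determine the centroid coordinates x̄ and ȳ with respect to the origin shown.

x̄ = 29.67 mm, ȳ = 51.70 mm

vertical leg: A = 28 × 140 = 3920.00, centroid at (14.00, 70.00).
horizontal leg: A = 60 × 34 = 2040.00, centroid at (58.00, 17.00).
gusset: A = ½·24·48 = 576.00, centroid at (36.00, 50.00).
ΣA = 6536.00 mm²
ΣAx̄ = (3920.00)(14.00) + (2040.00)(58.00) + (576.00)(36.00) = 193936.00 mm³
ΣAȳ = (3920.00)(70.00) + (2040.00)(17.00) + (576.00)(50.00) = 337880.00 mm³
x̄ = 193936.00 / 6536.00 = 29.67 mm
ȳ = 337880.00 / 6536.00 = 51.70 mm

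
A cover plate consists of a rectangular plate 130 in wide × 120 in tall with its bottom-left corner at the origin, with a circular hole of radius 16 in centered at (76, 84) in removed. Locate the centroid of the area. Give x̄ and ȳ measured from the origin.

plate: A = 130 × 120 = 15600.00, centroid at (65.00, 60.00).
hole: A = −π·16² = -804.25, centroid at (76.00, 84.00).
ΣA = 14795.75 in², ΣAx̄ = 952877.17 in³, ΣAȳ = 868443.19 in³.
x̄ = 952877.17/14795.75 = 64.40 in; ȳ = 868443.19/14795.75 = 58.70 in.

x̄ = 64.40 in, ȳ = 58.70 in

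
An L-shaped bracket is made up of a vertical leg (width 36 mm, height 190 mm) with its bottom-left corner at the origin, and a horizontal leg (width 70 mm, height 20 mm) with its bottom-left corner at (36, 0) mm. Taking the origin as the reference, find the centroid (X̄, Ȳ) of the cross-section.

vertical leg: A = 36 × 190 = 6840.00, centroid at (18.00, 95.00).
horizontal leg: A = 70 × 20 = 1400.00, centroid at (71.00, 10.00).
ΣA = 8240.00 mm², ΣAX̄ = 222520.00 mm³, ΣAȲ = 663800.00 mm³.
X̄ = 222520.00/8240.00 = 27.00 mm; Ȳ = 663800.00/8240.00 = 80.56 mm.

X̄ = 27.00 mm, Ȳ = 80.56 mm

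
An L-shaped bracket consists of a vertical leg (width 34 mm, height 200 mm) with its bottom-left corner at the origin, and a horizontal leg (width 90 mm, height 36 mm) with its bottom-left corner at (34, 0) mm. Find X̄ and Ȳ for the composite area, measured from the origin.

vertical leg: A = 34 × 200 = 6800.00, centroid at (17.00, 100.00).
horizontal leg: A = 90 × 36 = 3240.00, centroid at (79.00, 18.00).
ΣA = 10040.00 mm², ΣAX̄ = 371560.00 mm³, ΣAȲ = 738320.00 mm³.
X̄ = 371560.00/10040.00 = 37.01 mm; Ȳ = 738320.00/10040.00 = 73.54 mm.

X̄ = 37.01 mm, Ȳ = 73.54 mm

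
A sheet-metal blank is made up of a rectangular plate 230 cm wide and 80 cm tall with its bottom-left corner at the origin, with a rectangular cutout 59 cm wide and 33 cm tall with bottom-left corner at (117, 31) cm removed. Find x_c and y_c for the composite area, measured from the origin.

plate: A = 230 × 80 = 18400.00, centroid at (115.00, 40.00).
hole: A = −(59 × 33) = -1947.00, centroid at (146.50, 47.50).
ΣA = 16453.00 cm²
ΣAx_c = (18400.00)(115.00) + (-1947.00)(146.50) = 1830764.50 cm³
ΣAy_c = (18400.00)(40.00) + (-1947.00)(47.50) = 643517.50 cm³
x_c = 1830764.50 / 16453.00 = 111.27 cm
y_c = 643517.50 / 16453.00 = 39.11 cm

x_c = 111.27 cm, y_c = 39.11 cm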